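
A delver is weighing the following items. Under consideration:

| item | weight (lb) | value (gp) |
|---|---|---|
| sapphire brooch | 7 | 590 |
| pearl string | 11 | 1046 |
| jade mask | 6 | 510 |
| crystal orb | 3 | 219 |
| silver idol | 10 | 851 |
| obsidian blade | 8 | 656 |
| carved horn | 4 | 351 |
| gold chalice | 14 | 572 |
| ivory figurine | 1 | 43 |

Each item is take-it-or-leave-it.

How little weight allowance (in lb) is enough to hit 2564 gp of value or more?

Need the lightest bundle worth ≥ 2564.
pearl string + jade mask + crystal orb + silver idol reaches 2626 using 30 lb.
Below 30 lb the best achievable stays under 2564.

30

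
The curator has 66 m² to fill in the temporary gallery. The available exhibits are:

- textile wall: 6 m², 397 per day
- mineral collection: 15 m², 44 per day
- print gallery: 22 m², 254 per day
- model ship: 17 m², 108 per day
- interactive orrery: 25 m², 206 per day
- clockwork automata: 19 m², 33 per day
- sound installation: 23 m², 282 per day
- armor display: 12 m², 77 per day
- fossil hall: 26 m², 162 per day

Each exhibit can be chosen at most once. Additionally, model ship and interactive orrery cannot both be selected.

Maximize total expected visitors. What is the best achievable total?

1010

The ratio ordering already packs tightly: textile wall + print gallery + sound installation + armor display, 63 m², 1010.
Nothing else feasible within 66 m² beats 1010.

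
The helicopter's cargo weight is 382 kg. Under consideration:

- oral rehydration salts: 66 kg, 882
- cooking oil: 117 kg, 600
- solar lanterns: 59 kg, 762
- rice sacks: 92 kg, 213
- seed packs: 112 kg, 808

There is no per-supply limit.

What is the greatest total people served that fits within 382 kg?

5052

A density-first pass picks 5×oral rehydration salts — 4410 at 330 kg.
The 66 kg tied up in oral rehydration salts is better spent on 2×solar lanterns — total rises to 5052 (382 kg).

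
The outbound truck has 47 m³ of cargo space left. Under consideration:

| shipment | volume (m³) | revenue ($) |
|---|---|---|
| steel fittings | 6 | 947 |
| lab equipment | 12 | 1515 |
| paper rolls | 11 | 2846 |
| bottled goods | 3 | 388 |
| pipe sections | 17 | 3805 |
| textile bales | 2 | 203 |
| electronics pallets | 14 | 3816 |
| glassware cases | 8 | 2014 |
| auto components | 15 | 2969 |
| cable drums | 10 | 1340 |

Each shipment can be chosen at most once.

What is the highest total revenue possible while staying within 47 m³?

By revenue per m³: electronics pallets 272.57, paper rolls 258.73, glassware cases 251.75, pipe sections 223.82 lead.
A density-first pass picks steel fittings + paper rolls + bottled goods + textile bales + electronics pallets + glassware cases — 10214 at 44 m³.
Replace steel fittings and glassware cases with pipe sections: the trade gains 844 net, giving 11058 at 47 m³.
Runner-up paper rolls + bottled goods + pipe sections + electronics pallets tops out at 10855.

11058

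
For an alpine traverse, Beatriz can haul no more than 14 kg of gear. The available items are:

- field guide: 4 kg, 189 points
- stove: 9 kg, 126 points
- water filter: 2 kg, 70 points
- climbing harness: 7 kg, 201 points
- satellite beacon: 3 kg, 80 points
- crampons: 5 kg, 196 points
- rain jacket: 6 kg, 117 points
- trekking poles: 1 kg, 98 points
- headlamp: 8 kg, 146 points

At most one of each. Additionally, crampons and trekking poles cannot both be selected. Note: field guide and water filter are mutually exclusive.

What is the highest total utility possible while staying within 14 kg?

Density check — trekking poles 98.00, field guide 47.25, crampons 39.20, water filter 35.00 are the best per kg.
Taking field guide + climbing harness + trekking poles: 12 kg used, 488 in utility.
Runner-up field guide + satellite beacon + rain jacket + trekking poles tops out at 484.

488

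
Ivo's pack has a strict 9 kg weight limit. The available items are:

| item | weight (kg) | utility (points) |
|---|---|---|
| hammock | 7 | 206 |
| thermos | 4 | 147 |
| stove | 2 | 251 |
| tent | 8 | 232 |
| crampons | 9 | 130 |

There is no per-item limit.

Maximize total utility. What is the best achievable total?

1004

4×stove uses 8 of the 9 kg and totals 1004.
Every other selection either busts 9 kg or fails to beat 1004.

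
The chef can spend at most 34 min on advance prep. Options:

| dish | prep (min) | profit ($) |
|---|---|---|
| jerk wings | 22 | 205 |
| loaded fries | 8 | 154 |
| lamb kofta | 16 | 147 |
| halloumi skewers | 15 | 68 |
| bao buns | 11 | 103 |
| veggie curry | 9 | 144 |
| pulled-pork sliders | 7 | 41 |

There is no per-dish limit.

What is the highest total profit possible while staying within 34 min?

616

4×loaded fries uses 32 of the 34 min and totals 616.
Every other selection either busts 34 min or fails to beat 616.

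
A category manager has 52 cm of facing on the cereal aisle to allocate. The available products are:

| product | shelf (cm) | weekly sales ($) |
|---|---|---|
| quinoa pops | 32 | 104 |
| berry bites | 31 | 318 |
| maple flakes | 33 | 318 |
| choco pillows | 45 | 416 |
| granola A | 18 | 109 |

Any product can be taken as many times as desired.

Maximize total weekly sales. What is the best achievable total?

427

Best packing: berry bites + granola A — 49 cm, 427 total.
That's the maximum — no swap from here does better than 427.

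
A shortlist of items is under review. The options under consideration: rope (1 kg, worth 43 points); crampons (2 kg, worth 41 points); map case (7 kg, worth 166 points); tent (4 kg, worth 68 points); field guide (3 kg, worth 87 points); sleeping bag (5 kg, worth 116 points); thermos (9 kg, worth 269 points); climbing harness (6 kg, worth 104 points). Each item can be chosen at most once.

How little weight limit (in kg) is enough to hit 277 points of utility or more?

10

Look for the lowest-weight combination reaching 277.
Taking rope + thermos gives 312 (≥ 277) for 10 kg.
Any bundle with less than 10 kg falls short of 277.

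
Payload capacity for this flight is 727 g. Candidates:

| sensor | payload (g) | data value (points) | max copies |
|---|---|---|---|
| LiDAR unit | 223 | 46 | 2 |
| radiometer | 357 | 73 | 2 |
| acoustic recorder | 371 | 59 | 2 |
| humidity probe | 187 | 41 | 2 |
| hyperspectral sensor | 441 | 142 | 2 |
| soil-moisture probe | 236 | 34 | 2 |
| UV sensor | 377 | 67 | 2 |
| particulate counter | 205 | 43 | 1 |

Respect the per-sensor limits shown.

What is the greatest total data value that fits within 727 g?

By data value per g: hyperspectral sensor 0.32, humidity probe 0.22, particulate counter 0.21 lead.
Taking the top-ratio sensors first gives humidity probe + hyperspectral sensor for 183 (628 g).
The 187 g tied up in humidity probe is better spent on LiDAR unit — total rises to 188 (664 g).

188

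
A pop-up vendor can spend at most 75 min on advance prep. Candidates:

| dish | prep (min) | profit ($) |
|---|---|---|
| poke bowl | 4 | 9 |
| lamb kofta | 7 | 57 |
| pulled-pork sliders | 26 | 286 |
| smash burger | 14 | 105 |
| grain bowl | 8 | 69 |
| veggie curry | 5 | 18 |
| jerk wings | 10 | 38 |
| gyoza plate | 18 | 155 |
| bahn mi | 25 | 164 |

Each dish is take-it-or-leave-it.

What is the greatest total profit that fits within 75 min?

Ranking by ratio (profit/min): pulled-pork sliders 11.00, grain bowl 8.62, gyoza plate 8.61.
Taking lamb kofta + pulled-pork sliders + smash burger + grain bowl + gyoza plate: 73 min used, 672 in profit.
Next best is poke bowl + pulled-pork sliders + smash burger + grain bowl + veggie curry + gyoza plate at 642 (75 min) — short by 30.

672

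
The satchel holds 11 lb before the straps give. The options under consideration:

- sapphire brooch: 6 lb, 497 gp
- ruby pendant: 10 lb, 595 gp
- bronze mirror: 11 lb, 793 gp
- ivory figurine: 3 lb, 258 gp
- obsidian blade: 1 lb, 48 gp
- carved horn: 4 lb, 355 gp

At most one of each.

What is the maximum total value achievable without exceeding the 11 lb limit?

Greedy by ratio would take ivory figurine + obsidian blade + carved horn: 8 lb used, total 661.
Dropping ivory figurine frees 3 lb; slotting in sapphire brooch (6 lb) lifts the total to 900 at 11 lb.
An exhaustive check of the 64 subsets confirms 900.

900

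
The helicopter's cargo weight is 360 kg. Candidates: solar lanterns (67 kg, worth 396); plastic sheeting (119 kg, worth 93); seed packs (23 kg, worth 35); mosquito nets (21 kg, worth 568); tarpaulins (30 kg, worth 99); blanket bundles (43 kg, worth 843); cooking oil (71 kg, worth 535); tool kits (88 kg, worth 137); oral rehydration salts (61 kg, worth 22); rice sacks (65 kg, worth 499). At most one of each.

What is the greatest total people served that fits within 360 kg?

A density-first pass picks solar lanterns + seed packs + mosquito nets + tarpaulins + blanket bundles + cooking oil + rice sacks — 2975 at 320 kg.
Replace seed packs and tarpaulins with tool kits: the trade gains 3 net, giving 2978 at 355 kg.
The closest alternative, solar lanterns + seed packs + mosquito nets + tarpaulins + blanket bundles + cooking oil + rice sacks, reaches only 2975.

2978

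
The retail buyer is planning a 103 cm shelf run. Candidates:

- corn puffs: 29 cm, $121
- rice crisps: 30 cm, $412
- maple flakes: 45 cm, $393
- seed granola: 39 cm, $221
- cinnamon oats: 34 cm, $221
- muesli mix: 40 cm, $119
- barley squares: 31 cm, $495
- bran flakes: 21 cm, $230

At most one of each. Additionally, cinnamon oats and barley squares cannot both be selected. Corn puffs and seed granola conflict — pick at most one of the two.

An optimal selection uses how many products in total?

3

Optimal total is 1137.
For example rice crisps + barley squares + bran flakes achieves it, using 82 cm.
Every optimal selection uses 3 products.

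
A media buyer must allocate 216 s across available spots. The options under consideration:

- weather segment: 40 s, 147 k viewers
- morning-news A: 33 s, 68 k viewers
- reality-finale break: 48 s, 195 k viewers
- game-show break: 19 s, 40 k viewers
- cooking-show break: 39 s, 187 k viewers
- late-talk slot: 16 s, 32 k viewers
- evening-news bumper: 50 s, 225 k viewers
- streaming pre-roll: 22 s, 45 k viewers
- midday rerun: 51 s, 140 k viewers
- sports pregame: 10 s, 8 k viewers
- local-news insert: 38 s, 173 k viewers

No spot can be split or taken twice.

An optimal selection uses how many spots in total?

Optimal total is 927.
weather segment + reality-finale break + cooking-show break + evening-news bumper + local-news insert hits 927 at 215 s.
Any selection reaching 927 contains exactly 5 spots.

5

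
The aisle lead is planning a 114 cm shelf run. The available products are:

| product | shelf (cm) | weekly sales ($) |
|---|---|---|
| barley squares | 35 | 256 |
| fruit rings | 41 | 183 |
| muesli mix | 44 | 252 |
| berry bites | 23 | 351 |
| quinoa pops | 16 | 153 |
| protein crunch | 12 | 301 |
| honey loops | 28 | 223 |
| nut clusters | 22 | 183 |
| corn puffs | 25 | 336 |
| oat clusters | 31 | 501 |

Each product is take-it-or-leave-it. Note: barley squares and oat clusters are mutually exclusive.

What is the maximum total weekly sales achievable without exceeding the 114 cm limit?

1672

Taking the top-ratio products first gives berry bites + quinoa pops + protein crunch + corn puffs + oat clusters for 1642 (107 cm).
Dropping quinoa pops frees 16 cm; slotting in nut clusters (22 cm) lifts the total to 1672 at 113 cm.
Nothing else feasible within 114 cm beats 1672.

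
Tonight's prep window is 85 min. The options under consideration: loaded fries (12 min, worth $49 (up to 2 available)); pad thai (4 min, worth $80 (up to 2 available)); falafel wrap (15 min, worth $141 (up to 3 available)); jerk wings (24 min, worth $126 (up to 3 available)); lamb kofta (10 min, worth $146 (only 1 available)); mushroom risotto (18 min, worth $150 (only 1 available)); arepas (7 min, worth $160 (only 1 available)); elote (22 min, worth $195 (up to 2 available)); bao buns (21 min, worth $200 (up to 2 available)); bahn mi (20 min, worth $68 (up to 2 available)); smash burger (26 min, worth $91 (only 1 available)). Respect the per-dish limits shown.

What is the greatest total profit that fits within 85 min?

1016

By profit per min: arepas 22.86, pad thai 20.00, lamb kofta 14.60, bao buns 9.52 lead.
The ratio heuristic lands on 2×pad thai + falafel wrap + lamb kofta + arepas + 2×bao buns (1007) but leaves 3 min idle.
Replace falafel wrap with mushroom risotto: the trade gains 9 net, giving 1016 at 85 min.
No other feasible combination exceeds 1016.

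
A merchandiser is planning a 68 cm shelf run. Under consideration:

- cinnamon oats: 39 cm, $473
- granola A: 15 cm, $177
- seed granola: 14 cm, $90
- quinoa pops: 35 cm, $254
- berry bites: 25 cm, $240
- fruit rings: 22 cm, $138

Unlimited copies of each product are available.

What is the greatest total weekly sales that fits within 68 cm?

740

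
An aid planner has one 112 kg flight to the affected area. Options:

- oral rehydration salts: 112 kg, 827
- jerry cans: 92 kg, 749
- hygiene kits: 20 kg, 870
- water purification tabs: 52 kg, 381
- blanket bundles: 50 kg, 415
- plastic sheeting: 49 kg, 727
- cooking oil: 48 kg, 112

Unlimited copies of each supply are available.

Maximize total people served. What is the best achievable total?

4350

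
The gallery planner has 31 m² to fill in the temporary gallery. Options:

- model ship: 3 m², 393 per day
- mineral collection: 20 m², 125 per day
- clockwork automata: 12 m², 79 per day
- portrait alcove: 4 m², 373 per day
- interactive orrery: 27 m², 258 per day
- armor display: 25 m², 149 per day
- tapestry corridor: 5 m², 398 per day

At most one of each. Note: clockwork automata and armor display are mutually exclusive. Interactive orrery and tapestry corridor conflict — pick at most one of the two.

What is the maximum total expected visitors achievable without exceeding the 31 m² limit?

By expected visitors per m²: model ship 131.00, portrait alcove 93.25, tapestry corridor 79.60, interactive orrery 9.56 lead.
The ratio ordering already packs tightly: model ship + clockwork automata + portrait alcove + tapestry corridor, 24 m², 1243.

1243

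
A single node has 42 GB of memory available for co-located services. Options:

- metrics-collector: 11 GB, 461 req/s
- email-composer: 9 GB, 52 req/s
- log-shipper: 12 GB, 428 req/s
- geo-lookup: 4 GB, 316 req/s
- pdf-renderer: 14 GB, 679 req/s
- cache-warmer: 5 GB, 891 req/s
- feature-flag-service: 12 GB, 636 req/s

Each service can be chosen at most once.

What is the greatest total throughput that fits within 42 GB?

2667

Taking the top-ratio services first gives geo-lookup + pdf-renderer + cache-warmer + feature-flag-service for 2522 (35 GB).
Replace geo-lookup with metrics-collector: the trade gains 145 net, giving 2667 at 42 GB.
Runner-up geo-lookup + pdf-renderer + cache-warmer + feature-flag-service tops out at 2522.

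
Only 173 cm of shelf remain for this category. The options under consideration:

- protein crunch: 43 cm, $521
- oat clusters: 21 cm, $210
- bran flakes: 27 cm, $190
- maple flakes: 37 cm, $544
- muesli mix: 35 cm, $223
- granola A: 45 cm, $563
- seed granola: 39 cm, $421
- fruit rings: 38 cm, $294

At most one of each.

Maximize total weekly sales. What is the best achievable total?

Best packing: protein crunch + maple flakes + granola A + seed granola — 164 cm, 2049 total.
The closest alternative, protein crunch + oat clusters + bran flakes + maple flakes + granola A, reaches only 2028.

2049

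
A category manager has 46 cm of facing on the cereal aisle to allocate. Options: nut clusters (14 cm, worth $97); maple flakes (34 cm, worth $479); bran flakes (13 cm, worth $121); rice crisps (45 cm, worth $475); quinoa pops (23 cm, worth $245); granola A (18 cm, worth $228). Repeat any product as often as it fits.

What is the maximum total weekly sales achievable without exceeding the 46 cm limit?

490

Ranking by ratio (weekly sales/cm): maple flakes 14.09, granola A 12.67, quinoa pops 10.65.
The ratio heuristic lands on maple flakes (479) but leaves 12 cm idle.
The 34 cm tied up in maple flakes is better spent on 2×quinoa pops — total rises to 490 (46 cm).
Every other selection either busts 46 cm or fails to beat 490.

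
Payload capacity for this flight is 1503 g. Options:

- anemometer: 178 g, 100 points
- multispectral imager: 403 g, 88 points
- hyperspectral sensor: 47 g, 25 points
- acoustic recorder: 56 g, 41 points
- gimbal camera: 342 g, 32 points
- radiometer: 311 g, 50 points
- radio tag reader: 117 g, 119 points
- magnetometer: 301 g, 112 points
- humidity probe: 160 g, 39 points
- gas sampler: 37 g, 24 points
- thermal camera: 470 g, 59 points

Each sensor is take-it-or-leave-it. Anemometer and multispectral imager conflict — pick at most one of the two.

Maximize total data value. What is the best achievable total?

519

Best packing: anemometer + hyperspectral sensor + acoustic recorder + radio tag reader + magnetometer + humidity probe + gas sampler + thermal camera — 1366 g, 519 total.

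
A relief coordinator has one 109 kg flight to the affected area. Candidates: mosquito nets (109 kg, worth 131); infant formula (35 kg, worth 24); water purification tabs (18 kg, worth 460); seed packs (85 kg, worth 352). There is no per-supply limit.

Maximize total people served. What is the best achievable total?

2760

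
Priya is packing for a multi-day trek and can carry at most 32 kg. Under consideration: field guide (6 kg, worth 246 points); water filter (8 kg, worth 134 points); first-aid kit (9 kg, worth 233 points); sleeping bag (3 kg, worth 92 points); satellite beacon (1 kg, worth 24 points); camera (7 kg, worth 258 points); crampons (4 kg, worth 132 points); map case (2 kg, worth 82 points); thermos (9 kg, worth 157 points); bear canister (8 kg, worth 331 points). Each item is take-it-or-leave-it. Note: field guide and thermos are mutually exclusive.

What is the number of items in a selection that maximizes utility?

7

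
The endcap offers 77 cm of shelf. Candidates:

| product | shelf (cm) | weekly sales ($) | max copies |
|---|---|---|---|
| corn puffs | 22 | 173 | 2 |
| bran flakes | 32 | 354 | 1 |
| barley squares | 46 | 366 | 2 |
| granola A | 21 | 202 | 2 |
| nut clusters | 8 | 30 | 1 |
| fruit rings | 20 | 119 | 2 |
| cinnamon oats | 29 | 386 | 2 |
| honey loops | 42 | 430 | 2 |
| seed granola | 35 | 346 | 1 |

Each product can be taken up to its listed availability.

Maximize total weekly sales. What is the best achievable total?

Taking the top-ratio products first gives nut clusters + 2×cinnamon oats for 802 (66 cm).
Replace nut clusters and cinnamon oats with honey loops: the trade gains 14 net, giving 816 at 71 cm.

816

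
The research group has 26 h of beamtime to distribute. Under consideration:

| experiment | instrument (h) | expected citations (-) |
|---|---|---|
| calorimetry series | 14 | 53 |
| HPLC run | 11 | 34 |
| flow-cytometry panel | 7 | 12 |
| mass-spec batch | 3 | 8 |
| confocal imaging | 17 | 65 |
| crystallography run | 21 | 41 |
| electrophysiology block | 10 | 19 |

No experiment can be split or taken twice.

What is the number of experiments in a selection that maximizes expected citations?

2

The maximum expected citations within 26 h is 87.
For example calorimetry series + HPLC run achieves it, using 25 h.
Every optimal selection uses 2 experiments.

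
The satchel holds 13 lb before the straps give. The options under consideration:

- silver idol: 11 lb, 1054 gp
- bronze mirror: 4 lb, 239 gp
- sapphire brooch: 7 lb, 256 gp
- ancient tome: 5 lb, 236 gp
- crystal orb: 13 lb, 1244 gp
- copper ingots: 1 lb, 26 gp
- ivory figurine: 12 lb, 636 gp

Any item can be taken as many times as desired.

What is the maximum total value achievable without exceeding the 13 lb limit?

1244

A density-first pass picks silver idol + 2×copper ingots — 1106 at 13 lb.
The 13 lb tied up in silver idol and 2×copper ingots is better spent on crystal orb — total rises to 1244 (13 lb).
Nothing else within 13 lb beats 1244.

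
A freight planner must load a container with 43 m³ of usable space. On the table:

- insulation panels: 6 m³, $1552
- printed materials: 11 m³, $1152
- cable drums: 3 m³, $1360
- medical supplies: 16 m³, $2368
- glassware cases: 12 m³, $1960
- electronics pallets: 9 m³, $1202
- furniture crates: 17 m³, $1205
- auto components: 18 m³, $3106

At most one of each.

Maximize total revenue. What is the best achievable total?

8386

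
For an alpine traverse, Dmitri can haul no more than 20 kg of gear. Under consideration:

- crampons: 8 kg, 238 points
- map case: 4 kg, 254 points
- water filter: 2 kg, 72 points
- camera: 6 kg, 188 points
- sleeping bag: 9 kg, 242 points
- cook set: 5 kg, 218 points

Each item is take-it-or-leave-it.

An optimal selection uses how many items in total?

4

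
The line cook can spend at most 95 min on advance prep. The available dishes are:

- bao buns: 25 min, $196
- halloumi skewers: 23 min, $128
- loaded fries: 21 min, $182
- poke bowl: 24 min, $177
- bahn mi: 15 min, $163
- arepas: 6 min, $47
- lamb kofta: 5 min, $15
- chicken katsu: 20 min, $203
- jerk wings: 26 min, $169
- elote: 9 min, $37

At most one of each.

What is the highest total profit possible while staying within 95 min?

809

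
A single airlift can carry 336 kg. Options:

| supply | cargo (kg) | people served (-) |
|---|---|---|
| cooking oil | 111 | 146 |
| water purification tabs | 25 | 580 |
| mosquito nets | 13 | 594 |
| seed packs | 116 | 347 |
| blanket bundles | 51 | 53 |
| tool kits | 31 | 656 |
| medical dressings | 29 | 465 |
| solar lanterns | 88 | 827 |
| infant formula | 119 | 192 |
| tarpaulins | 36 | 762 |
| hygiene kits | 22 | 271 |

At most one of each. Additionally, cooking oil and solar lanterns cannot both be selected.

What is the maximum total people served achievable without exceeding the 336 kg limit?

4208

Water purification tabs + mosquito nets + blanket bundles + tool kits + medical dressings + solar lanterns + tarpaulins + hygiene kits uses 295 of the 336 kg and totals 4208.
No other feasible combination exceeds 4208.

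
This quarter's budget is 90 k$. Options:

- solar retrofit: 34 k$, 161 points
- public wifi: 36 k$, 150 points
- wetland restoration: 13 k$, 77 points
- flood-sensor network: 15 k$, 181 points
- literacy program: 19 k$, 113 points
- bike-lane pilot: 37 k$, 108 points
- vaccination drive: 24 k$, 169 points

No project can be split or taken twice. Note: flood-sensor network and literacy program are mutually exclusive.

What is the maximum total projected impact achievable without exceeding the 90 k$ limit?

588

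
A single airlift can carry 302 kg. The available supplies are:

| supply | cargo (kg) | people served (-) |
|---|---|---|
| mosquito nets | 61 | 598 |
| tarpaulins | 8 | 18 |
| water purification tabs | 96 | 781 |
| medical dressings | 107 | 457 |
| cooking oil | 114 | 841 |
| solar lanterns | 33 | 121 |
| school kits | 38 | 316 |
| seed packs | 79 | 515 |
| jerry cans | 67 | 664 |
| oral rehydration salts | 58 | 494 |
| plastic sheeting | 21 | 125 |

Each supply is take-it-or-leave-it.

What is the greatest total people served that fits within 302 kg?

2597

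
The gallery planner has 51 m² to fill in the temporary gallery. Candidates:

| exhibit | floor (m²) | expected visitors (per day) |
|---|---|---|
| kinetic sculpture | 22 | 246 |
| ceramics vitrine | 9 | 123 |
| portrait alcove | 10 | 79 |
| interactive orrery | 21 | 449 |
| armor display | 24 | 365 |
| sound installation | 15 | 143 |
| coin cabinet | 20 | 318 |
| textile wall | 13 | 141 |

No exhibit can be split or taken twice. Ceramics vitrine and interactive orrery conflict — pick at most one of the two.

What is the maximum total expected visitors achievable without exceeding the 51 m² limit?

Portrait alcove + interactive orrery + coin cabinet uses 51 of the 51 m² and totals 846.
The closest alternative, interactive orrery + armor display, reaches only 814.

846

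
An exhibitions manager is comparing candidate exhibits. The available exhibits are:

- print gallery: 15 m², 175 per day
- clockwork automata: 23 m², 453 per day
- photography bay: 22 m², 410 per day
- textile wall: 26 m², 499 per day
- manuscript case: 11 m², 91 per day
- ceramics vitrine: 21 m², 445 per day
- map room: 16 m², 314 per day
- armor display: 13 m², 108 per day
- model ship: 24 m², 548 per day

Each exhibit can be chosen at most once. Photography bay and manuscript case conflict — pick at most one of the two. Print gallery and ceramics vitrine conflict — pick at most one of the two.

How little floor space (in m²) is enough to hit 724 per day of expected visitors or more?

Minimise m² subject to total expected visitors ≥ 724.
ceramics vitrine + map room: 759 expected visitors at 37 m².
Any bundle with less than 37 m² falls short of 724.

37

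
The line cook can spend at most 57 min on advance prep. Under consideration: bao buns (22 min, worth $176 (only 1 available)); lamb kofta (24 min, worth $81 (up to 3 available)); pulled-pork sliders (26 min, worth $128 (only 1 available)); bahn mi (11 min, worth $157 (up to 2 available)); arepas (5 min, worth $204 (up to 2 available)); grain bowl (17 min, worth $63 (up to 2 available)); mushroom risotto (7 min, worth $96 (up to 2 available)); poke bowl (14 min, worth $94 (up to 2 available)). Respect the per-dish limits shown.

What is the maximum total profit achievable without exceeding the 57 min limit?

Taking the top-ratio dishes first gives 2×bahn mi + 2×arepas + 2×mushroom risotto for 914 (46 min).
Dropping bahn mi frees 11 min; slotting in bao buns (22 min) lifts the total to 933 at 57 min.
No other feasible combination exceeds 933.

933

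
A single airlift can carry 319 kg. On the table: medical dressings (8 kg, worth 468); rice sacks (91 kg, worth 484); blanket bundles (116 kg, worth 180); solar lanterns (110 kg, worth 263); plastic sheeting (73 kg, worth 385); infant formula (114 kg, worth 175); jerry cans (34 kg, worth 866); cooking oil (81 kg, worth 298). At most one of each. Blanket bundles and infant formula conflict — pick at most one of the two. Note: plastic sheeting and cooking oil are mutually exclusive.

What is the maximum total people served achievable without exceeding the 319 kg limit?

By people served per kg: medical dressings 58.50, jerry cans 25.47, rice sacks 5.32, plastic sheeting 5.27 lead.
Medical dressings + rice sacks + solar lanterns + plastic sheeting + jerry cans uses 316 of the 319 kg and totals 2466.
No other feasible combination exceeds 2466.

2466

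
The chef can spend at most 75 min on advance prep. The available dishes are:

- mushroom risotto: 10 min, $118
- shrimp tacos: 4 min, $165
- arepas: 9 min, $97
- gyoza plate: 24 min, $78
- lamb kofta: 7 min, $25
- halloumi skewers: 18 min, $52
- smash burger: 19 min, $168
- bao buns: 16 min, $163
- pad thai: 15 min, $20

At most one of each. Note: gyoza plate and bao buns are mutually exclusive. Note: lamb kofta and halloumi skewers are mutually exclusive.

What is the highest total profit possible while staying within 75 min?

Ranking by ratio (profit/min): shrimp tacos 41.25, mushroom risotto 11.80, arepas 10.78, bao buns 10.19.
Best packing: mushroom risotto + shrimp tacos + arepas + lamb kofta + smash burger + bao buns — 65 min, 736 total.
Nothing else feasible within 75 min beats 736.

736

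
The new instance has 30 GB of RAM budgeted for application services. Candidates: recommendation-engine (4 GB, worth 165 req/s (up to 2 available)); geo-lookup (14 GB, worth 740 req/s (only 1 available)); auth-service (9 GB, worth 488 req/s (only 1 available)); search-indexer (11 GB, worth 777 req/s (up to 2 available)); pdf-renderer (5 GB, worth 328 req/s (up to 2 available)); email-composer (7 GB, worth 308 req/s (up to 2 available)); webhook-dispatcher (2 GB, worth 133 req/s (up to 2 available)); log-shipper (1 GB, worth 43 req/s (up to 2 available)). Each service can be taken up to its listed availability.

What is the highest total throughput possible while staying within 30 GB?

Taking the top-ratio services first gives 2×search-indexer + 2×webhook-dispatcher + 2×log-shipper for 1906 (28 GB).
Replace webhook-dispatcher and log-shipper with pdf-renderer: the trade gains 152 net, giving 2058 at 30 GB.
Every other selection either busts 30 GB or exceeds an availability limit or fails to beat 2058.

2058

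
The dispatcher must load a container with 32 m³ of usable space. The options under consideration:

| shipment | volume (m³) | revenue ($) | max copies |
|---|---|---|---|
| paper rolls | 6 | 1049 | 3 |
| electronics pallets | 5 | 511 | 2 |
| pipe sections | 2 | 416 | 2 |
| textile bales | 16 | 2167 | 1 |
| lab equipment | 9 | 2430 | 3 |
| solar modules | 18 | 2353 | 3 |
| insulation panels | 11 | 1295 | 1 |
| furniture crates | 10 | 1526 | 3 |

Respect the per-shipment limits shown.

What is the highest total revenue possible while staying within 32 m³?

2×pipe sections + 3×lab equipment uses 31 of the 32 m³ and totals 8122.
The spare 1 m³ is too small for any remaining shipment, and no exchange beats 8122.

8122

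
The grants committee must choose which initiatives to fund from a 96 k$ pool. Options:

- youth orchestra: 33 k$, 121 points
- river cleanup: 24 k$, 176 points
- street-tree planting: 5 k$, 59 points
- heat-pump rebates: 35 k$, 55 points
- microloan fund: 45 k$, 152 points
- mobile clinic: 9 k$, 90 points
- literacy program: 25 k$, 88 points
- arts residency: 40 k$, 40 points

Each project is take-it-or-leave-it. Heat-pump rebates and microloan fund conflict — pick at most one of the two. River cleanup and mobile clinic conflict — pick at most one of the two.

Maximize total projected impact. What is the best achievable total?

Taking youth orchestra + river cleanup + street-tree planting + literacy program: 87 k$ used, 444 in projected impact.
Runner-up youth orchestra + street-tree planting + microloan fund + mobile clinic tops out at 422.

444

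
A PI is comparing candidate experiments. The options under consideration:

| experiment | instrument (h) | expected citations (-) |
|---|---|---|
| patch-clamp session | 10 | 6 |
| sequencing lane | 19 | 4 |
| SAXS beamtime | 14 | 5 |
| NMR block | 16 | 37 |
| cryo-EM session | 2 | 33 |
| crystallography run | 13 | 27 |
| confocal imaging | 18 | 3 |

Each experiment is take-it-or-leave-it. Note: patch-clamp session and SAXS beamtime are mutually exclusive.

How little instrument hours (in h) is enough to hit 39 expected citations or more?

12

Look for the lowest-instrument combination reaching 39.
Taking patch-clamp session + cryo-EM session gives 39 (≥ 39) for 12 h.
No combination under 12 h hits 39.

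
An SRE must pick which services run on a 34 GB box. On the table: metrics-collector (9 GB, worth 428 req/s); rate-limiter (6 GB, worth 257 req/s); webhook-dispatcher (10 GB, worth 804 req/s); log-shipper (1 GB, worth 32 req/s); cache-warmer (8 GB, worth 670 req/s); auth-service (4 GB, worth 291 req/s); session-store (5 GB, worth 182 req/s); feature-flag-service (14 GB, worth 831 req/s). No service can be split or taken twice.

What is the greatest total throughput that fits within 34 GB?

2337

Filling by ratio: metrics-collector + webhook-dispatcher + log-shipper + cache-warmer + auth-service for 2225, with 2 GB left unused.
The 13 GB tied up in metrics-collector and auth-service is better spent on feature-flag-service — total rises to 2337 (33 GB).
Runner-up webhook-dispatcher + cache-warmer + feature-flag-service tops out at 2305.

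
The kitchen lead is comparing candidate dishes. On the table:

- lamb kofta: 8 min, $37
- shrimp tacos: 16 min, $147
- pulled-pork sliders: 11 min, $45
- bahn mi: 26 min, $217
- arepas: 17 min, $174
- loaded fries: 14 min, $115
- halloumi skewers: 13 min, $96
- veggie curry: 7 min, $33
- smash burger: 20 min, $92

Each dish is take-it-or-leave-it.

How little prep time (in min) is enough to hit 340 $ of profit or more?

Minimise min subject to total profit ≥ 340.
shrimp tacos + arepas + veggie curry reaches 354 using 40 min.
Below 40 min the best achievable stays under 340.

40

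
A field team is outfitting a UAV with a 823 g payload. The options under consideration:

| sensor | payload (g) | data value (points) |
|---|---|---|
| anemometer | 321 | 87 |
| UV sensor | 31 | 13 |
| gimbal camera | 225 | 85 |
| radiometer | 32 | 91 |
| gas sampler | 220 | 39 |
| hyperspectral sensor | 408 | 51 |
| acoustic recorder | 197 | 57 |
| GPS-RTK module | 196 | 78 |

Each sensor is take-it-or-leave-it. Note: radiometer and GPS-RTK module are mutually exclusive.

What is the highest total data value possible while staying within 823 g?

333

Ranking by ratio (data value/g): radiometer 2.84, UV sensor 0.42, GPS-RTK module 0.40, gimbal camera 0.38.
Best packing: anemometer + UV sensor + gimbal camera + radiometer + acoustic recorder — 806 g, 333 total.
Nothing else feasible within 823 g beats 333.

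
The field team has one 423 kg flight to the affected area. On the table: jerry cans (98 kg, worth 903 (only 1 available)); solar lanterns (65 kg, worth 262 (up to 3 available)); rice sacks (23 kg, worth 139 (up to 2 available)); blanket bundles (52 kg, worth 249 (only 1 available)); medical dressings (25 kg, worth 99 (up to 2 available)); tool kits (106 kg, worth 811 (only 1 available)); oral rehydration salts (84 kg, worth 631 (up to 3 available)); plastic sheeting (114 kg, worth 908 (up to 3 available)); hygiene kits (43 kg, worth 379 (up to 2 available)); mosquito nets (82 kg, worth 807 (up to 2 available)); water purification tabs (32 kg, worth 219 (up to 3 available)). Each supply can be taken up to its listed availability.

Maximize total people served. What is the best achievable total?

A density-first pass picks jerry cans + 2×hygiene kits + 2×mosquito nets + 2×water purification tabs — 3713 at 412 kg.
The 107 kg tied up in hygiene kits and 2×water purification tabs is better spent on plastic sheeting — total rises to 3804 (419 kg).
The spare 4 kg is too small for any remaining supply, and no exchange beats 3804.

3804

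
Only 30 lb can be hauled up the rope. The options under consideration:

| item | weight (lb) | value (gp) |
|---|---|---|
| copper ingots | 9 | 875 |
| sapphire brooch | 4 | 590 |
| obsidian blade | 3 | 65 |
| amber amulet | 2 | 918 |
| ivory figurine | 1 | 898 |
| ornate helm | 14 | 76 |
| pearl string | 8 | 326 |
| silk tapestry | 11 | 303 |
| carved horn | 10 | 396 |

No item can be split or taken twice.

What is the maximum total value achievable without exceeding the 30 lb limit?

3742

By value per lb: ivory figurine 898.00, amber amulet 459.00, sapphire brooch 147.50, copper ingots 97.22 lead.
Filling by ratio: copper ingots + sapphire brooch + obsidian blade + amber amulet + ivory figurine + pearl string for 3672, with 3 lb left unused.
Dropping pearl string frees 8 lb; slotting in carved horn (10 lb) lifts the total to 3742 at 29 lb.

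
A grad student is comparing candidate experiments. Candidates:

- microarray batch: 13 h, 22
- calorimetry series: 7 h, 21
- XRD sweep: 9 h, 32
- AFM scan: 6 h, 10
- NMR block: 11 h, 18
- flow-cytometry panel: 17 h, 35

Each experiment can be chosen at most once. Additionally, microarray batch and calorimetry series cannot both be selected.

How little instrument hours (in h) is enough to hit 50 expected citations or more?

Look for the lowest-instrument combination reaching 50.
Taking calorimetry series + XRD sweep gives 53 (≥ 50) for 16 h.
Below 16 h the best achievable stays under 50.

16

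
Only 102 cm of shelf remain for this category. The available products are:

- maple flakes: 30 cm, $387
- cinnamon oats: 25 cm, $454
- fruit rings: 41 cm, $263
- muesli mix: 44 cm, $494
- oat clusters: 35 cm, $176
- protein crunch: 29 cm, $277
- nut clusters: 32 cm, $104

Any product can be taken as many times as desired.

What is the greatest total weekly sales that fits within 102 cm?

1816

4×cinnamon oats uses 100 of the 102 cm and totals 1816.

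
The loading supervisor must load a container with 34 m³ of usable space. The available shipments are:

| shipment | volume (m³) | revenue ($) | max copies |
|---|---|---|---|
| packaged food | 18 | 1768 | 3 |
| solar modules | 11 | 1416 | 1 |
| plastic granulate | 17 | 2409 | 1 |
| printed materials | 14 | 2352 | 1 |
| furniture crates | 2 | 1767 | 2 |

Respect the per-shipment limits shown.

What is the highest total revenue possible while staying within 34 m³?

7359

Density check — furniture crates 883.50, printed materials 168.00, plastic granulate 141.71 are the best per m³.
A density-first pass picks solar modules + printed materials + 2×furniture crates — 7302 at 29 m³.
Replace printed materials with plastic granulate: the trade gains 57 net, giving 7359 at 32 m³.
The spare 2 m³ is too small for any remaining shipment, and no exchange beats 7359.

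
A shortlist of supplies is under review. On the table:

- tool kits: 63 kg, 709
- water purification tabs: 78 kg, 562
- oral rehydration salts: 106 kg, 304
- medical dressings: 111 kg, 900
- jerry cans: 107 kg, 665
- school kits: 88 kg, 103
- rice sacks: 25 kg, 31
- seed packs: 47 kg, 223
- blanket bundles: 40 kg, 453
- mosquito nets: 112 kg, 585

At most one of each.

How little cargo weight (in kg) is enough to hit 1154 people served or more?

Look for the lowest-cargo combination reaching 1154.
tool kits + blanket bundles: 1162 people served at 103 kg.
Any bundle with less than 103 kg falls short of 1154.

103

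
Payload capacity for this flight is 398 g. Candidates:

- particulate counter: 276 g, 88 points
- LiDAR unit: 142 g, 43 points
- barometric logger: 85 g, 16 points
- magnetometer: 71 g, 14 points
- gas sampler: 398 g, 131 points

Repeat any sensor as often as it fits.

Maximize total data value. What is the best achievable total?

131

Gas sampler uses 398 of the 398 g and totals 131.
That's the maximum — no swap from here does better than 131.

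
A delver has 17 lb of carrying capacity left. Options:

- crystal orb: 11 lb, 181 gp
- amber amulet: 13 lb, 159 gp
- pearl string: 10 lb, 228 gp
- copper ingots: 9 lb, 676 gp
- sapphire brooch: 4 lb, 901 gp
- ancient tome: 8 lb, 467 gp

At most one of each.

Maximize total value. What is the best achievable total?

1577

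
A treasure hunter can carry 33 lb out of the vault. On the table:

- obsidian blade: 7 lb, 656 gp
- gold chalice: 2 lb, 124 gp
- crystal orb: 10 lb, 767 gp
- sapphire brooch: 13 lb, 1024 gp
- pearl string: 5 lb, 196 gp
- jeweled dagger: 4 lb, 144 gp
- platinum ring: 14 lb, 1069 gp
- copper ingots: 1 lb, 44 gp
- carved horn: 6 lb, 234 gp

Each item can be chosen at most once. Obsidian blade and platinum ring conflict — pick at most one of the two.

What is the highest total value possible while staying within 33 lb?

By value per lb: obsidian blade 93.71, sapphire brooch 78.77, crystal orb 76.70 lead.
The ratio ordering already packs tightly: obsidian blade + gold chalice + crystal orb + sapphire brooch + copper ingots, 33 lb, 2615.
No other feasible combination exceeds 2615.

2615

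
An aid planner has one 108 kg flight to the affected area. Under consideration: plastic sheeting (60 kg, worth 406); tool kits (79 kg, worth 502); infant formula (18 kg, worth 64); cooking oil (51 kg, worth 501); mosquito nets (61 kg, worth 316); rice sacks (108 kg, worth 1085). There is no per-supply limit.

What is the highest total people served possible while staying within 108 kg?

1085

Rice sacks uses 108 of the 108 kg and totals 1085.
No other feasible combination exceeds 1085.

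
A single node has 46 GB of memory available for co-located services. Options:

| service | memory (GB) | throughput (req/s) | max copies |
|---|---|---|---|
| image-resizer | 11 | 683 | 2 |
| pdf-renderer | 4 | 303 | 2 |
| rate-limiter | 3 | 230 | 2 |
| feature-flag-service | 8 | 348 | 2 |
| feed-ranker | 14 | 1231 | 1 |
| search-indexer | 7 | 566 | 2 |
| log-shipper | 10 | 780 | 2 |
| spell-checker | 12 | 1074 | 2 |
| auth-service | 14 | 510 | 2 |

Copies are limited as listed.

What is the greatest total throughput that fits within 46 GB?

The ratio heuristic lands on feed-ranker + search-indexer + 2×spell-checker (3945) but leaves 1 GB idle.
The 7 GB tied up in search-indexer is better spent on 2×pdf-renderer — total rises to 3985 (46 GB).
That's the maximum — no swap from here does better than 3985.

3985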